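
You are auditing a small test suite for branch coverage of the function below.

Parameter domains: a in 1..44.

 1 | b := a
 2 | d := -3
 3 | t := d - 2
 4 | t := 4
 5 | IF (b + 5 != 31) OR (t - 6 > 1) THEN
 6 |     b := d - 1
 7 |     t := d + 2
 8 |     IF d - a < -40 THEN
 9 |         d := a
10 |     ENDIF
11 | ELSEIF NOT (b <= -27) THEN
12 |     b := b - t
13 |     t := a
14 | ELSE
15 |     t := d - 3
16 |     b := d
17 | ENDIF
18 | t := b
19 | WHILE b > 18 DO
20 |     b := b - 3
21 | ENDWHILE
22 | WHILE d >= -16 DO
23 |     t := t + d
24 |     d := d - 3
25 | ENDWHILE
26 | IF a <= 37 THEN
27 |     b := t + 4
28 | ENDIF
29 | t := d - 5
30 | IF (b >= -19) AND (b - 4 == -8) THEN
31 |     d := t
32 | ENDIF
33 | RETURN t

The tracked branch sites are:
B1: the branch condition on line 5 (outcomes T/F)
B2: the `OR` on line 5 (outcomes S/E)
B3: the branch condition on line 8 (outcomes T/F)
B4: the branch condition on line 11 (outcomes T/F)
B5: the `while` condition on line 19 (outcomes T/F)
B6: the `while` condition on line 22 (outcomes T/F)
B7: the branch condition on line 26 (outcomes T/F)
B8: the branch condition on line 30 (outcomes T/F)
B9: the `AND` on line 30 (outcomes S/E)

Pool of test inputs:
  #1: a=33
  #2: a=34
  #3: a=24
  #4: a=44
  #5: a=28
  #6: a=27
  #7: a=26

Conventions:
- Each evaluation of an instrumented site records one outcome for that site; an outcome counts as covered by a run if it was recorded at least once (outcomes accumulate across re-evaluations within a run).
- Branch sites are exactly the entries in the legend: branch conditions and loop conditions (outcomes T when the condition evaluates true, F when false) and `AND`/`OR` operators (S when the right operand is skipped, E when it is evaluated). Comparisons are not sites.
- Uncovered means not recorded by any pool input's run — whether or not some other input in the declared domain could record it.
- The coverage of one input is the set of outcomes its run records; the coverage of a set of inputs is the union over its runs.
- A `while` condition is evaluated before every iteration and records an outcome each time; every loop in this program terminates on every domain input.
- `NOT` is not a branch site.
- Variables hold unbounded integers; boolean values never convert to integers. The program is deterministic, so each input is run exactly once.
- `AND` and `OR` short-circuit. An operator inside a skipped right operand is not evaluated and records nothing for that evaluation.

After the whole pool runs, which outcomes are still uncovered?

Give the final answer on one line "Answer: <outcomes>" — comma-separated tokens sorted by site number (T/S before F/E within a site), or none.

input #1, a=33: events B2->S, B1->T, B3->F, B5->F, B6->T, B6->T, B6->T, B6->T, B6->T, B6->F, B7->T, B9->S, B8->F; outcomes B1=T, B2=S, B3=F, B5=F, B6=T, B6=F, B7=T, B8=F, B9=S
input #2, a=34: events B2->S, B1->T, B3->F, B5->F, B6->T, B6->T, B6->T, B6->T, B6->T, B6->F, B7->T, B9->S, B8->F; outcomes B1=T, B2=S, B3=F, B5=F, B6=T, B6=F, B7=T, B8=F, B9=S
input #3, a=24: events B2->S, B1->T, B3->F, B5->F, B6->T, B6->T, B6->T, B6->T, B6->T, B6->F, B7->T, B9->S, B8->F; outcomes B1=T, B2=S, B3=F, B5=F, B6=T, B6=F, B7=T, B8=F, B9=S
input #4, a=44: events B2->S, B1->T, B3->T, B5->F, B6->T, B6->T, B6->T, B6->T, B6->T, B6->T, B6->T, B6->T, B6->T, B6->T, ...; outcomes B1=T, B2=S, B3=T, B5=F, B6=T, B6=F, B7=F, B8=T, B9=E
input #5, a=28: events B2->S, B1->T, B3->F, B5->F, B6->T, B6->T, B6->T, B6->T, B6->T, B6->F, B7->T, B9->S, B8->F; outcomes B1=T, B2=S, B3=F, B5=F, B6=T, B6=F, B7=T, B8=F, B9=S
input #6, a=27: events B2->S, B1->T, B3->F, B5->F, B6->T, B6->T, B6->T, B6->T, B6->T, B6->F, B7->T, B9->S, B8->F; outcomes B1=T, B2=S, B3=F, B5=F, B6=T, B6=F, B7=T, B8=F, B9=S
input #7, a=26: events B2->E, B1->F, B4->T, B5->T, B5->T, B5->F, B6->T, B6->T, B6->T, B6->T, B6->T, B6->F, B7->T, B9->E, ...; outcomes B1=F, B2=E, B4=T, B5=T, B5=F, B6=T, B6=F, B7=T, B8=F, B9=E
union over the pool: B1=T, B1=F, B2=S, B2=E, B3=T, B3=F, B4=T, B5=T, B5=F, B6=T, B6=F, B7=T, B7=F, B8=T, B8=F, B9=S, B9=E
uncovered (1 of 18): B4=F

Answer: B4=F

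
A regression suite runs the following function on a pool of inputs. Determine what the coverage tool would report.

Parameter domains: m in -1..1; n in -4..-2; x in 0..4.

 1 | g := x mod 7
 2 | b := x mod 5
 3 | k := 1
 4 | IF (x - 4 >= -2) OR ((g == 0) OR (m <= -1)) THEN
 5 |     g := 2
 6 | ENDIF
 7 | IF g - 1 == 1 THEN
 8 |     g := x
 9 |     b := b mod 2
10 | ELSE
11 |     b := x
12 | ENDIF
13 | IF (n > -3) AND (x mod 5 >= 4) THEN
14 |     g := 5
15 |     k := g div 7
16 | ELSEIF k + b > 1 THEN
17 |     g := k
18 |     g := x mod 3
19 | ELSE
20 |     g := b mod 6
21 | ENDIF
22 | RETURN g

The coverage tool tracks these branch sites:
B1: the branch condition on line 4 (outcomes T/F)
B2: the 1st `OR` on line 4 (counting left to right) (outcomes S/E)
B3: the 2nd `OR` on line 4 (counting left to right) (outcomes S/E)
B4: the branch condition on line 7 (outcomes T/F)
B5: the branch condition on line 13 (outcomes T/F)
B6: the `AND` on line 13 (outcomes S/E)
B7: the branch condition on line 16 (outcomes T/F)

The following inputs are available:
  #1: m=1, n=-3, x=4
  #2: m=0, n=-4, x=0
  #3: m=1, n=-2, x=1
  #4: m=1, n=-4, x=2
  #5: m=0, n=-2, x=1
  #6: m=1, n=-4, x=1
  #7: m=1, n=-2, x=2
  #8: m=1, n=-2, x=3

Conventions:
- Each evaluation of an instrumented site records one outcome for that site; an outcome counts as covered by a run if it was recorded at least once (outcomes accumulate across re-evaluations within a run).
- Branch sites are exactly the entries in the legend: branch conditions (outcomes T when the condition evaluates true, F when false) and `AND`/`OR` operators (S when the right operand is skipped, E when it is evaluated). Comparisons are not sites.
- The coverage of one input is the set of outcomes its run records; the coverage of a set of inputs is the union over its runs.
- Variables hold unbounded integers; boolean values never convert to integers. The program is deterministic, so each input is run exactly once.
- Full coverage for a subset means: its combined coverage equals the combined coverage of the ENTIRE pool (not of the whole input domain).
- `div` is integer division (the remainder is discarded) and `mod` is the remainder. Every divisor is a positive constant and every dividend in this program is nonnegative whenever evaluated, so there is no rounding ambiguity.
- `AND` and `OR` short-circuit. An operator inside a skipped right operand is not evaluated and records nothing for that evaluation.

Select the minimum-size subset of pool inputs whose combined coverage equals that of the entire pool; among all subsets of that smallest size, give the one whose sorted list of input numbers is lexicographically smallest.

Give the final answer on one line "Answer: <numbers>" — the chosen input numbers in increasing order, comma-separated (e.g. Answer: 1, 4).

test 1 (m=1, n=-3, x=4) fires B2->S, B1->T, B4->T, B6->S, B5->F, B7->F; hits B1=T, B2=S, B4=T, B5=F, B6=S, B7=F
test 2 (m=0, n=-4, x=0) fires B2->E, B3->S, B1->T, B4->T, B6->S, B5->F, B7->F; hits B1=T, B2=E, B3=S, B4=T, B5=F, B6=S, B7=F
test 3 (m=1, n=-2, x=1) fires B2->E, B3->E, B1->F, B4->F, B6->E, B5->F, B7->T; hits B1=F, B2=E, B3=E, B4=F, B5=F, B6=E, B7=T
test 4 (m=1, n=-4, x=2) fires B2->S, B1->T, B4->T, B6->S, B5->F, B7->F; hits B1=T, B2=S, B4=T, B5=F, B6=S, B7=F
test 5 (m=0, n=-2, x=1) fires B2->E, B3->E, B1->F, B4->F, B6->E, B5->F, B7->T; hits B1=F, B2=E, B3=E, B4=F, B5=F, B6=E, B7=T
test 6 (m=1, n=-4, x=1) fires B2->E, B3->E, B1->F, B4->F, B6->S, B5->F, B7->T; hits B1=F, B2=E, B3=E, B4=F, B5=F, B6=S, B7=T
test 7 (m=1, n=-2, x=2) fires B2->S, B1->T, B4->T, B6->E, B5->F, B7->F; hits B1=T, B2=S, B4=T, B5=F, B6=E, B7=F
test 8 (m=1, n=-2, x=3) fires B2->S, B1->T, B4->T, B6->E, B5->F, B7->T; hits B1=T, B2=S, B4=T, B5=F, B6=E, B7=T
the full pool covers 13 outcomes: B1=T, B1=F, B2=S, B2=E, B3=S, B3=E, B4=T, B4=F, B5=F, B6=S, B6=E, B7=T, B7=F
every size-1 subset falls short of the 13 outcomes (best: 7/13)
every size-2 subset falls short of the 13 outcomes (best: 12/13)
the canonical winner is {1, 2, 3}: size 3, full 13-outcome coverage, earliest index list among size-3 covers

Answer: 1, 2, 3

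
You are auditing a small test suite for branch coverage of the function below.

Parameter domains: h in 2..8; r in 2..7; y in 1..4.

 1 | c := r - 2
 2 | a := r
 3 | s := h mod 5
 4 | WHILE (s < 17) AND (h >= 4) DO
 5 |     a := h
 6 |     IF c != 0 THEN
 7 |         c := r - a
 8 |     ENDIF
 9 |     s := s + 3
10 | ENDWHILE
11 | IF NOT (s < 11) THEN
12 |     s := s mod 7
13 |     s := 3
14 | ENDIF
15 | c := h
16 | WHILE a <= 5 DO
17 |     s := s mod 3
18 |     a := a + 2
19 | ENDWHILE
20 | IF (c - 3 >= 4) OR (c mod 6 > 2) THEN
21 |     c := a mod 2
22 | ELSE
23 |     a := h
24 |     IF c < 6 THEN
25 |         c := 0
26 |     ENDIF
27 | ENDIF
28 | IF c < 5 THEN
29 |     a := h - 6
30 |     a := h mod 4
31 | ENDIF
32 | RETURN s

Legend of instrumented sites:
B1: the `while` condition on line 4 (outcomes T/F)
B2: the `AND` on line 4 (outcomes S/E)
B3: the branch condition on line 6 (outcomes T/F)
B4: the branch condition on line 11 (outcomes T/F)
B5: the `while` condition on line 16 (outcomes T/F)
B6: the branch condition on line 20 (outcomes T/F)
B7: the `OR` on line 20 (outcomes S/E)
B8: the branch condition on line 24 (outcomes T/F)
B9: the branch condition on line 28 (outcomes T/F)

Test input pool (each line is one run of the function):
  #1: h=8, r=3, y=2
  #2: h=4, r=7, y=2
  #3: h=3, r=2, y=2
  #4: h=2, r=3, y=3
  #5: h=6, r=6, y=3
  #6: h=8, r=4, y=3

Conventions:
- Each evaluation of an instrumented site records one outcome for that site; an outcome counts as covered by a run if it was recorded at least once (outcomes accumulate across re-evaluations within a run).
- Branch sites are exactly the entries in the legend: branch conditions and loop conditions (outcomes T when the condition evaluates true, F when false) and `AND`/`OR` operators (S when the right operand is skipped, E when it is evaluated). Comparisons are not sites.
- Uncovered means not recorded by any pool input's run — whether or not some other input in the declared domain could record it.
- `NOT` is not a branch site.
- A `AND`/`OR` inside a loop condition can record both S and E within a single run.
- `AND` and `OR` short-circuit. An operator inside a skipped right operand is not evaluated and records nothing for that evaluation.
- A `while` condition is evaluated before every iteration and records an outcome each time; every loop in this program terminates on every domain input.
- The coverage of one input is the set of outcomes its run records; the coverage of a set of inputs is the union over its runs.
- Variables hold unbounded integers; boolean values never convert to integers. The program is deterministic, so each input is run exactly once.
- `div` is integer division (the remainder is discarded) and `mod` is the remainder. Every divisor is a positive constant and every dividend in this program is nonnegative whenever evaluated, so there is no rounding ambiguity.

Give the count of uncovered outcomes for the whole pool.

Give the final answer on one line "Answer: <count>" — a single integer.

input #1 (h=8, r=3, y=2): covers B1=T, B1=F, B2=S, B2=E, B3=T, B4=T, B5=F, B6=T, B7=S, B9=T
input #2 (h=4, r=7, y=2): covers B1=T, B1=F, B2=S, B2=E, B3=T, B4=T, B5=T, B5=F, B6=T, B7=E, B9=T
input #3 (h=3, r=2, y=2): covers B1=F, B2=E, B4=F, B5=T, B5=F, B6=T, B7=E, B9=T
input #4 (h=2, r=3, y=3): covers B1=F, B2=E, B4=F, B5=T, B5=F, B6=F, B7=E, B8=T, B9=T
input #5 (h=6, r=6, y=3): covers B1=T, B1=F, B2=S, B2=E, B3=T, B3=F, B4=T, B5=F, B6=F, B7=E, B8=F, B9=F
input #6 (h=8, r=4, y=3): covers B1=T, B1=F, B2=S, B2=E, B3=T, B4=T, B5=F, B6=T, B7=S, B9=T
union over the pool: B1=T, B1=F, B2=S, B2=E, B3=T, B3=F, B4=T, B4=F, B5=T, B5=F, B6=T, B6=F, B7=S, B7=E, B8=T, B8=F, B9=T, B9=F
uncovered (0 of 18): none

Answer: 0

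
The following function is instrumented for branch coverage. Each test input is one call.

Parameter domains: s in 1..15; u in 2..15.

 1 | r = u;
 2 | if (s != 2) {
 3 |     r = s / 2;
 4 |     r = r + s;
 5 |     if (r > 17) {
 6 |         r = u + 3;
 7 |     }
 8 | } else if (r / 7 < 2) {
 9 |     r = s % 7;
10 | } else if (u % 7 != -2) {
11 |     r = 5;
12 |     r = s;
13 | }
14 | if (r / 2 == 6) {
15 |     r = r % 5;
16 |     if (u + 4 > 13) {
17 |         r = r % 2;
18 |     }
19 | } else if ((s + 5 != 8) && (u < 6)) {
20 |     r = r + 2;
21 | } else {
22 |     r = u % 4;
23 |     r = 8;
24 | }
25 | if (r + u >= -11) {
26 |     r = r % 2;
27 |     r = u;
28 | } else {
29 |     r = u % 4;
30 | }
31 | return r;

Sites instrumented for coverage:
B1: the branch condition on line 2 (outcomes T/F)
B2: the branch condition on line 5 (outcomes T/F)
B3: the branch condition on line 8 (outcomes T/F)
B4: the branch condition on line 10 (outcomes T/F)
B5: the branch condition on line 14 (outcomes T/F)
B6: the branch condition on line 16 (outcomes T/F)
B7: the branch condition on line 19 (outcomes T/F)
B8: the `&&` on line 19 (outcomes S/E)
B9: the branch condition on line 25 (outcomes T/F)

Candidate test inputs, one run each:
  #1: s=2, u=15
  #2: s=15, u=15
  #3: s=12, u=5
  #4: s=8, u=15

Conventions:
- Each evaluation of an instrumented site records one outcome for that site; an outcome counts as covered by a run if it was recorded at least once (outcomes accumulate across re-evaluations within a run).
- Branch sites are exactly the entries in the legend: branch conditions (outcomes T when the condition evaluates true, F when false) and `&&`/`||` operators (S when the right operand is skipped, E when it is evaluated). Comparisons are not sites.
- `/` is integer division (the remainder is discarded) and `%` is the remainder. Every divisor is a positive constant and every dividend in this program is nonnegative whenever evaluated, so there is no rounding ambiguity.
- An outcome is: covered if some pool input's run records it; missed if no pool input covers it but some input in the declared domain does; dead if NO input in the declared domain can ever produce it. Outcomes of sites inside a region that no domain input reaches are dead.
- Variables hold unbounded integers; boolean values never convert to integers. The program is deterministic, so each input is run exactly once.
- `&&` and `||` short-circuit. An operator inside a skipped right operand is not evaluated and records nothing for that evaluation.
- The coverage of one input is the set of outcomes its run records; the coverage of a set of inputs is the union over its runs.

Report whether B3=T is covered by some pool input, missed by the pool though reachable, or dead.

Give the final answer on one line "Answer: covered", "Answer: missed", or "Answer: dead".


no pool input records B3=T
but domain input (s=2, u=2) does record it -> reachable, so missed
Answer: missed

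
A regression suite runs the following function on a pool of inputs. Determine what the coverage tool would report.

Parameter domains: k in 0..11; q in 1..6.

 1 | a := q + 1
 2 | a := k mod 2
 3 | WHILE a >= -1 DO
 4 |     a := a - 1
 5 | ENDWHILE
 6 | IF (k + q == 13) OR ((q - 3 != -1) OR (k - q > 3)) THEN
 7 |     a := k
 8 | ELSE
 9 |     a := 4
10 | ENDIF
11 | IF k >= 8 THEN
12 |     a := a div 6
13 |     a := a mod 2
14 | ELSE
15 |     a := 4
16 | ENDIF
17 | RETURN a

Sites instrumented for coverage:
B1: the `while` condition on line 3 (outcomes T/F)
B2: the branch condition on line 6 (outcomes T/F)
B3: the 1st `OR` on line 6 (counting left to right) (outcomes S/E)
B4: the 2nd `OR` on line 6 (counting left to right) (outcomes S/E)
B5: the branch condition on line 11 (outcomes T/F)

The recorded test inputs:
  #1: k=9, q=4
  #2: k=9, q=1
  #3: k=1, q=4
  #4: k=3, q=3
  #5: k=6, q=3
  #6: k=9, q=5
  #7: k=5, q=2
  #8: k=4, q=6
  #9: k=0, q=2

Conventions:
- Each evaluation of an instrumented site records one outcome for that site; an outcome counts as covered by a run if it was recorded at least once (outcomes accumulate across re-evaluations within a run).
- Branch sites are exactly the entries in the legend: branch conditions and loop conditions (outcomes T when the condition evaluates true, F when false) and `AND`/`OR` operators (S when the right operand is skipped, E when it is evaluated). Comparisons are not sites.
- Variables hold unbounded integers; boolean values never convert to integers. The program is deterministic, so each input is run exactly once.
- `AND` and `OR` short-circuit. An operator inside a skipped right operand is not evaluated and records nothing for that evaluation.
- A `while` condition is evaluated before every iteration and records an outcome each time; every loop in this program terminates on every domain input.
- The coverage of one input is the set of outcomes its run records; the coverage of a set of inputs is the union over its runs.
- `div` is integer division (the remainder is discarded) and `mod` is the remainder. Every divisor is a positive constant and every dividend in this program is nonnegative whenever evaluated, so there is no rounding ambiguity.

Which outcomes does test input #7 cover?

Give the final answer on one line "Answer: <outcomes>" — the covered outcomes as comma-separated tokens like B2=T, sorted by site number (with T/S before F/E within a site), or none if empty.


Tracing the run of input #7 (k=5, q=2):
  B1->T, B1->T, B1->T, B1->F, B3->E, B4->E, B2->F, B5->F
as a set, this run covers: B1=T, B1=F, B2=F, B3=E, B4=E, B5=F
Answer: B1=T, B1=F, B2=F, B3=E, B4=E, B5=F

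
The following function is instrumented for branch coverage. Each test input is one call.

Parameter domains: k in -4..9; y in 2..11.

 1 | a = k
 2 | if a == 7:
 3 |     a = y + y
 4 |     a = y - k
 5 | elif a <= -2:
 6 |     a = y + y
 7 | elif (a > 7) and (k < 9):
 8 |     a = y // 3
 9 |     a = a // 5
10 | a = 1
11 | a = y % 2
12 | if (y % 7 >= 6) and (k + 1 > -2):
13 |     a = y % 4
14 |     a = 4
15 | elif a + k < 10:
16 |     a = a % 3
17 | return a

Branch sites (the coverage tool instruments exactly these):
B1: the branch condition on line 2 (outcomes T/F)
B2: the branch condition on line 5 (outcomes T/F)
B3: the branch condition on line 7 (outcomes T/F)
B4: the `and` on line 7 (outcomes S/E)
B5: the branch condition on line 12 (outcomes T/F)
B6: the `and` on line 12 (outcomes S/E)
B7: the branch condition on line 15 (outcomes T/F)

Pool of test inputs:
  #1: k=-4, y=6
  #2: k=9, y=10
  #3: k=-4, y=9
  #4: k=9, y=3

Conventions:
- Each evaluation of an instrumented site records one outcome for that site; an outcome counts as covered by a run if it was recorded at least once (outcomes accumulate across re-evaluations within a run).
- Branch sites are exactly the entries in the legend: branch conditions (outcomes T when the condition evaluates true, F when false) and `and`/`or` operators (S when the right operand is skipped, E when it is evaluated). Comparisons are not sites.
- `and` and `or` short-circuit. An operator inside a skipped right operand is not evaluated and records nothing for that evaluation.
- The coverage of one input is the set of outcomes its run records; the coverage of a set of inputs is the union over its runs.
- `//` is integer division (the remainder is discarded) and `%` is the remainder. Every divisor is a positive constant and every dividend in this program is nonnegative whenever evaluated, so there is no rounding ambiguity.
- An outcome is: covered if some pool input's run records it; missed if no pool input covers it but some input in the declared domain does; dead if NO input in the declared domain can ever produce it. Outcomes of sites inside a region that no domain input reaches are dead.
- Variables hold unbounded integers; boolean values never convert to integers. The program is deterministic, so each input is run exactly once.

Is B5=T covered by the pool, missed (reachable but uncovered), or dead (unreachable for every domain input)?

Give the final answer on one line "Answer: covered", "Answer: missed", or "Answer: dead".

no pool input records B5=T
but domain input (k=-2, y=6) does record it -> reachable, so missed

Answer: missed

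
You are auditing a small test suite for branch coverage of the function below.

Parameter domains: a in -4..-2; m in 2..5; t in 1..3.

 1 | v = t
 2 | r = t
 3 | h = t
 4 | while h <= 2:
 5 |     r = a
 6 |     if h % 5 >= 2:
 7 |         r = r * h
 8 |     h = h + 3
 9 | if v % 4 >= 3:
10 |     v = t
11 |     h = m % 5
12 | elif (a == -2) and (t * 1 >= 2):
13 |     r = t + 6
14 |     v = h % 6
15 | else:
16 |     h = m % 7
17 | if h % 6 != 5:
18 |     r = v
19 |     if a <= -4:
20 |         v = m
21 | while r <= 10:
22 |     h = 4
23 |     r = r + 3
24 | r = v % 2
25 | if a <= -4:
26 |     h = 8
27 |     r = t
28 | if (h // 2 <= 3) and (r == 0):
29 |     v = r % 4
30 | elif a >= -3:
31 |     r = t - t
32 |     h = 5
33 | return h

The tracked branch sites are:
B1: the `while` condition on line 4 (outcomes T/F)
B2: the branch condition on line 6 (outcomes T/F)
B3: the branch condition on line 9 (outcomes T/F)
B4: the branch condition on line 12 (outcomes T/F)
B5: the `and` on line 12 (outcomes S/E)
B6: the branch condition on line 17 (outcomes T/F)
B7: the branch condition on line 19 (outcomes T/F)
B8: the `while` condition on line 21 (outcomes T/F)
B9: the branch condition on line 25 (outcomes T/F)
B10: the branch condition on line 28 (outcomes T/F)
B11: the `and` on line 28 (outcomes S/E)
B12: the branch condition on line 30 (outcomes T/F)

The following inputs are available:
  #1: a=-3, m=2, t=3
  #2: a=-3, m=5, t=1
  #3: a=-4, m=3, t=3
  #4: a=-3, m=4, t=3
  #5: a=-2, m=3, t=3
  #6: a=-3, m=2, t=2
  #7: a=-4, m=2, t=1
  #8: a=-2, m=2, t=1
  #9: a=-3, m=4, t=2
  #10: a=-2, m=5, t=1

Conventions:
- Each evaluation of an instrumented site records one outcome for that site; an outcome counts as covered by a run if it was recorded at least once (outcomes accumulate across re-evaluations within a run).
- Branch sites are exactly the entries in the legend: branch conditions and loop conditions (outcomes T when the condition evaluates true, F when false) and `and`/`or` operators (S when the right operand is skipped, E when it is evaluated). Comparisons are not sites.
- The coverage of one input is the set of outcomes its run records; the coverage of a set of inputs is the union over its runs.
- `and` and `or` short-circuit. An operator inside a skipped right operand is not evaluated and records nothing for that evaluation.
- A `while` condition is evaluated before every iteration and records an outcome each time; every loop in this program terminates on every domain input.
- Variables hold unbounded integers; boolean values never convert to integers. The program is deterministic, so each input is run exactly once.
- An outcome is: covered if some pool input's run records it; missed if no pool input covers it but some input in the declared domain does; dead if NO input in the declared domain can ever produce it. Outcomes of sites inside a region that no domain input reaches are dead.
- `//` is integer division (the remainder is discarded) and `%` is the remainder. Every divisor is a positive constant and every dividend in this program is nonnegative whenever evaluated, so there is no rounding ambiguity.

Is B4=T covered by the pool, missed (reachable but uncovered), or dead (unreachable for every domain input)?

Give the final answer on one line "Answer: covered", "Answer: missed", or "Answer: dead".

no pool input records B4=T
but domain input (a=-2, m=2, t=2) does record it -> reachable, so missed

Answer: missed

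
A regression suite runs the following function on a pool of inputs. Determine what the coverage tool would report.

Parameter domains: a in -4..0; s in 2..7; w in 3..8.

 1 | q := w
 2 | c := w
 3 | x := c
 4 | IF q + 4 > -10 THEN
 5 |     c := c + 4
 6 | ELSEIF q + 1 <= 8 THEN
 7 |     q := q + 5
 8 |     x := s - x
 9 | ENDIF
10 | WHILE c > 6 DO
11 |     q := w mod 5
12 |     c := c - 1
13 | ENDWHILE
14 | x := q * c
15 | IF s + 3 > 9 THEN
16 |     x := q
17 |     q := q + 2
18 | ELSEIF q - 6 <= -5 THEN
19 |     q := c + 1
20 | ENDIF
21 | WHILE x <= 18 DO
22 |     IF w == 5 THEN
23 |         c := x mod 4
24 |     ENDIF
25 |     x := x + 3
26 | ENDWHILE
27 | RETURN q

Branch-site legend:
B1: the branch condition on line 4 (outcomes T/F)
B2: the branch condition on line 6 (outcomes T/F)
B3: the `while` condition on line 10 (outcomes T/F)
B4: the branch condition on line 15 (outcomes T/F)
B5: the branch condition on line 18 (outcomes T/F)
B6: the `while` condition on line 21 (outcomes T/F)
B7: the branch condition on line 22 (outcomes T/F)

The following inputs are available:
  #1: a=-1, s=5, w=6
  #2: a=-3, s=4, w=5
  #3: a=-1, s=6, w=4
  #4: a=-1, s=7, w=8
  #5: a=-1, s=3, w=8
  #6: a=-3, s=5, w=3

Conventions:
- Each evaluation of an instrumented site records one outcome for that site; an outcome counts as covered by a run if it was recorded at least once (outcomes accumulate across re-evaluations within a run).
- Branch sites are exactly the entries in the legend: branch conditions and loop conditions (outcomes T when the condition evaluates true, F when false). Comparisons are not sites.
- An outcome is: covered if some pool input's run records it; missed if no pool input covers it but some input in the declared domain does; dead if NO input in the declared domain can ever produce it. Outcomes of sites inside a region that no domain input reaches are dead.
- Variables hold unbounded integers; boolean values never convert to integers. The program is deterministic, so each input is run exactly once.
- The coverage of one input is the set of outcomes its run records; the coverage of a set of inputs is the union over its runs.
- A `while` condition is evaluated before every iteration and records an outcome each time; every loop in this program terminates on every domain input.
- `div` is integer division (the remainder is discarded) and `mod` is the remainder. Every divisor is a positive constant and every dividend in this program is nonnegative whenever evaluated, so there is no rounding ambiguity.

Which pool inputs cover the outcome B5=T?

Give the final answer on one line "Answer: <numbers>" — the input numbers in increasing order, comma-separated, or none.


input #1 (a=-1, s=5, w=6): covers B5=T
input #2 (a=-3, s=4, w=5): covers B5=T
input #3 (a=-1, s=6, w=4): misses B5=T
input #4 (a=-1, s=7, w=8): misses B5=T
input #5 (a=-1, s=3, w=8): misses B5=T
input #6 (a=-3, s=5, w=3): misses B5=T
Answer: 1, 2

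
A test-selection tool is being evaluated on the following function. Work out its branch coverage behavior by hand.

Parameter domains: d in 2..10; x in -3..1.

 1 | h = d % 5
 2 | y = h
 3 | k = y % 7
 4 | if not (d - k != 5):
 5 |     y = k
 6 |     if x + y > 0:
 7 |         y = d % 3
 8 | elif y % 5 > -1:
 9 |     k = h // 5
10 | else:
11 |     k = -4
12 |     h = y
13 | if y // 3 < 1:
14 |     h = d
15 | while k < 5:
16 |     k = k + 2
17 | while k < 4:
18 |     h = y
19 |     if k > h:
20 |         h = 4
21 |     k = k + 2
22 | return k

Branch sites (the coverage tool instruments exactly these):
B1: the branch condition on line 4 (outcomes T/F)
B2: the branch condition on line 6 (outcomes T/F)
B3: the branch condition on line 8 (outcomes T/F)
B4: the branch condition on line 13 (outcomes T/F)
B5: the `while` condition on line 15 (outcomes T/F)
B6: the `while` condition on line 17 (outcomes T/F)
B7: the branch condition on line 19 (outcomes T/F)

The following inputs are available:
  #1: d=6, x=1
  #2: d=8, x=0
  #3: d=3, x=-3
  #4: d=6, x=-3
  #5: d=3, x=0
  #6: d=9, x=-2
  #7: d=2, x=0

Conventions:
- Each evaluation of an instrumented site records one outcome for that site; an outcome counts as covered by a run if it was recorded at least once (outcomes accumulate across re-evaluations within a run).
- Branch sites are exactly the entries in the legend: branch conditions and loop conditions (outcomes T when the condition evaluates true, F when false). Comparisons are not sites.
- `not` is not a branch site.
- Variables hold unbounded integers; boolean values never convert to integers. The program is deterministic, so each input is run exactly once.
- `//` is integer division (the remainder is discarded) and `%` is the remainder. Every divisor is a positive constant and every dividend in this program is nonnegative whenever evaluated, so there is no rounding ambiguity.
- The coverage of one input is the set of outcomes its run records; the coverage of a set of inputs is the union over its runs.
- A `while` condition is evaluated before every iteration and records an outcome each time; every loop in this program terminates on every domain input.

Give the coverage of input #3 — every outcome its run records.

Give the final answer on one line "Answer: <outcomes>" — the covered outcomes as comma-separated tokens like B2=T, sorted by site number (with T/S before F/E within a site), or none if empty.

Simulating input #3 (d=3, x=-3) step by step:
  B1->F, B3->T, B4->F, B5->T, B5->T, B5->T, B5->F, B6->F
distinct outcomes covered: B1=F, B3=T, B4=F, B5=T, B5=F, B6=F

Answer: B1=F, B3=T, B4=F, B5=T, B5=F, B6=F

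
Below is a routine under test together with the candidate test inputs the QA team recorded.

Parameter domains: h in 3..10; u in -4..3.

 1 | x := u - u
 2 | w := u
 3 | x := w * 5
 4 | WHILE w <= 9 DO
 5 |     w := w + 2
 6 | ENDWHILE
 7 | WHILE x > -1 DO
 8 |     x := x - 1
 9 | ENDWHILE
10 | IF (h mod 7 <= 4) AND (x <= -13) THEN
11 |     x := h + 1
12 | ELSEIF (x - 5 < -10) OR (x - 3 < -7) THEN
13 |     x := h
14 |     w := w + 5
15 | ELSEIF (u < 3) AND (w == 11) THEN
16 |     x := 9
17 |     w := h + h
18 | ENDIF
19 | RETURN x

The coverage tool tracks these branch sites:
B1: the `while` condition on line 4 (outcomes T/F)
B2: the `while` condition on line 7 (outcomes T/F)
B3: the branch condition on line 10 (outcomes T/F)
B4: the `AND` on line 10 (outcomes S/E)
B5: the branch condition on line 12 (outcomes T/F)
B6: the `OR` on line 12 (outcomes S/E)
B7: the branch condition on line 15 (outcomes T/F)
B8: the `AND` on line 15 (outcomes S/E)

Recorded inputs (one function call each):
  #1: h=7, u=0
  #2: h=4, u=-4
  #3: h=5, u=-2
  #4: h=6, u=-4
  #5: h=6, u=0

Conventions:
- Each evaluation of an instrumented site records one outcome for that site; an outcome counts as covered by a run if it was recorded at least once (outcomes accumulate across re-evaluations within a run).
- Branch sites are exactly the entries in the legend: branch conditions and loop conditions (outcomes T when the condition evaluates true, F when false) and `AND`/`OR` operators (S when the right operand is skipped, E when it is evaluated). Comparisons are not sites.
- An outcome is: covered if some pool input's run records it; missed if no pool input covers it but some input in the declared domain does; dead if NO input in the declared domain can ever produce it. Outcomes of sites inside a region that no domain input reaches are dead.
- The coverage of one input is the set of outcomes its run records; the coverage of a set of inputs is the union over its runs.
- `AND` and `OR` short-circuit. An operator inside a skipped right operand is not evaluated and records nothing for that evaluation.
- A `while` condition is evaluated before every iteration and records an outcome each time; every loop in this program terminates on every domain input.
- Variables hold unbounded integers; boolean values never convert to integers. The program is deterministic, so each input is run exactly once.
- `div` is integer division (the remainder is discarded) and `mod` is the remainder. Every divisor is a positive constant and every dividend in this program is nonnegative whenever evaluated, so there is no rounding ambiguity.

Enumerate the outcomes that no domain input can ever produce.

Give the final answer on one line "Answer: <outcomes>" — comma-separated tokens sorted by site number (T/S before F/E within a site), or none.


sweeping the full domain (64 inputs) for each outcome:
  reachable outcomes have witnesses, e.g. B1=T (e.g. h=3, u=-4), B1=F (e.g. h=3, u=-4), B2=T (e.g. h=3, u=0), B2=F (e.g. h=3, u=-4)
Answer: none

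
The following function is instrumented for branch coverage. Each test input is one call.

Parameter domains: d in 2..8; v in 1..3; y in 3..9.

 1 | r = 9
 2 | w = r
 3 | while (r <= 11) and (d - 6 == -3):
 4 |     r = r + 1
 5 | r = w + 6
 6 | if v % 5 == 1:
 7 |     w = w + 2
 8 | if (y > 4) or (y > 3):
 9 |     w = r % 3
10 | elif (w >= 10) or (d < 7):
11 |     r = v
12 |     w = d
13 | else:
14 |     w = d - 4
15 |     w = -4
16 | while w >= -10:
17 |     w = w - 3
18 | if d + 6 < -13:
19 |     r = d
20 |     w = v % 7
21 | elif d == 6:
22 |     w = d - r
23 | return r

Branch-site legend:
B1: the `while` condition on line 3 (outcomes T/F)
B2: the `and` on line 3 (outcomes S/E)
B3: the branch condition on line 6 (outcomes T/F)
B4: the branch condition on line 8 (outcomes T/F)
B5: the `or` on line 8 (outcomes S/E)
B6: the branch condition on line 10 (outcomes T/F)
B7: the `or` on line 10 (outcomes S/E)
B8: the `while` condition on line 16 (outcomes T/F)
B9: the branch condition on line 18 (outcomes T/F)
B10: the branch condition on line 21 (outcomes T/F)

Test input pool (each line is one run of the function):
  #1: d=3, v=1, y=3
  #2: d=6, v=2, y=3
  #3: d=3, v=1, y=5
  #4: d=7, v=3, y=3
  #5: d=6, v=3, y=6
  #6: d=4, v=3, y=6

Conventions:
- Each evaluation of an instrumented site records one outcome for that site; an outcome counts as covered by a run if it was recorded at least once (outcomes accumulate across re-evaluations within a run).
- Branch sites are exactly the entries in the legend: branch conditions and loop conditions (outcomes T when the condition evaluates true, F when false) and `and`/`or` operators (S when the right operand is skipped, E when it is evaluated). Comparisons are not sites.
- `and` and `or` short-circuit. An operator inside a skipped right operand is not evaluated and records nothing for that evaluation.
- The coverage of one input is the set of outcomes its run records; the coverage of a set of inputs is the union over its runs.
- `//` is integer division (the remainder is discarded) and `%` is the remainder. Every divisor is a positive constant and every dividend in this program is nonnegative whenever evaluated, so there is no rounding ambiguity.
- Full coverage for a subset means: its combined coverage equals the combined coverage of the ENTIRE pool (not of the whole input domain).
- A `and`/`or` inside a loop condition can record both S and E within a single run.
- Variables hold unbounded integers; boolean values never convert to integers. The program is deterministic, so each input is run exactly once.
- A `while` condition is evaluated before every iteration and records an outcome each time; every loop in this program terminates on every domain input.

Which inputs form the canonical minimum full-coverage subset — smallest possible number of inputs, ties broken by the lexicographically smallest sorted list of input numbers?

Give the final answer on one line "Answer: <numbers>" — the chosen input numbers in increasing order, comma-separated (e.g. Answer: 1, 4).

#1 (d=3, v=1, y=3) -> B2->E, B1->T, B2->E, B1->T, B2->E, B1->T, B2->S, B1->F, B3->T, B5->E, B4->F, B7->S, B6->T, B8->T, ...; covered: B1=T, B1=F, B2=S, B2=E, B3=T, B4=F, B5=E, B6=T, B7=S, B8=T, B8=F, B9=F, B10=F
#2 (d=6, v=2, y=3) -> B2->E, B1->F, B3->F, B5->E, B4->F, B7->E, B6->T, B8->T, B8->T, B8->T, B8->T, B8->T, B8->T, B8->F, ...; covered: B1=F, B2=E, B3=F, B4=F, B5=E, B6=T, B7=E, B8=T, B8=F, B9=F, B10=T
#3 (d=3, v=1, y=5) -> B2->E, B1->T, B2->E, B1->T, B2->E, B1->T, B2->S, B1->F, B3->T, B5->S, B4->T, B8->T, B8->T, B8->T, ...; covered: B1=T, B1=F, B2=S, B2=E, B3=T, B4=T, B5=S, B8=T, B8=F, B9=F, B10=F
#4 (d=7, v=3, y=3) -> B2->E, B1->F, B3->F, B5->E, B4->F, B7->E, B6->F, B8->T, B8->T, B8->T, B8->F, B9->F, B10->F; covered: B1=F, B2=E, B3=F, B4=F, B5=E, B6=F, B7=E, B8=T, B8=F, B9=F, B10=F
#5 (d=6, v=3, y=6) -> B2->E, B1->F, B3->F, B5->S, B4->T, B8->T, B8->T, B8->T, B8->T, B8->F, B9->F, B10->T; covered: B1=F, B2=E, B3=F, B4=T, B5=S, B8=T, B8=F, B9=F, B10=T
#6 (d=4, v=3, y=6) -> B2->E, B1->F, B3->F, B5->S, B4->T, B8->T, B8->T, B8->T, B8->T, B8->F, B9->F, B10->F; covered: B1=F, B2=E, B3=F, B4=T, B5=S, B8=T, B8=F, B9=F, B10=F
pool-wide coverage (19 outcomes): B1=T, B1=F, B2=S, B2=E, B3=T, B3=F, B4=T, B4=F, B5=S, B5=E, B6=T, B6=F, B7=S, B7=E, B8=T, B8=F, B9=F, B10=T, B10=F
every size-1 subset falls short of the 19 outcomes (best: 13/19)
every size-2 subset falls short of the 19 outcomes (best: 17/19)
at size 3, {1, 4, 5} reaches all 19 outcomes; every lexicographically earlier size-3 subset fails

Answer: 1, 4, 5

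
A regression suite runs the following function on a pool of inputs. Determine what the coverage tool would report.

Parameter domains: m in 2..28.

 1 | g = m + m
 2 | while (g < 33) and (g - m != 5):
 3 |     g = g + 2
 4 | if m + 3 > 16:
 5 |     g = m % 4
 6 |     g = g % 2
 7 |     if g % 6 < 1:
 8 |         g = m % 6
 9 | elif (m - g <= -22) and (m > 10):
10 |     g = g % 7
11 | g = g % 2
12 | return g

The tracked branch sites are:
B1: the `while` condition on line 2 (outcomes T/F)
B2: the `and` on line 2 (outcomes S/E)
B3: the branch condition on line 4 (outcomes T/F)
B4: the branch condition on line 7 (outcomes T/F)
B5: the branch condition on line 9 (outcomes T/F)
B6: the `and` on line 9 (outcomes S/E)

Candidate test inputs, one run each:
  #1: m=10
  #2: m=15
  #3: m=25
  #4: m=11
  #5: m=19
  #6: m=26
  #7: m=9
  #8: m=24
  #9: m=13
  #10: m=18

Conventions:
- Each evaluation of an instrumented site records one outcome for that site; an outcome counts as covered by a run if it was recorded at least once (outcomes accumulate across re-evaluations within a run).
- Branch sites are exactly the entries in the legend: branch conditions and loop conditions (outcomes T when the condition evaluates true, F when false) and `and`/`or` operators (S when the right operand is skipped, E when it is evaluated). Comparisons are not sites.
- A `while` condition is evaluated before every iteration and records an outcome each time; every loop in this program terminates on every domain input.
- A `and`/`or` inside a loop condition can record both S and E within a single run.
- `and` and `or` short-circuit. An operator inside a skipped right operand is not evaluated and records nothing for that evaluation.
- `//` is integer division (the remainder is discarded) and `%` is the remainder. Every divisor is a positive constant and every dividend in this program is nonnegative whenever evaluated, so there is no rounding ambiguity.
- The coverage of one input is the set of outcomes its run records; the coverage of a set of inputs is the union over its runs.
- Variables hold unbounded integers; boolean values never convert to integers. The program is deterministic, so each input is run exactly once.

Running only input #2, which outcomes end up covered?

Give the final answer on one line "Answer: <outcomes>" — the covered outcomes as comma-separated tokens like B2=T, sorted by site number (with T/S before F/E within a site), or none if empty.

Event log for input #2 (m=15):
  B2->E, B1->T, B2->E, B1->T, B2->S, B1->F, B3->T, B4->F
distinct outcomes covered: B1=T, B1=F, B2=S, B2=E, B3=T, B4=F

Answer: B1=T, B1=F, B2=S, B2=E, B3=T, B4=F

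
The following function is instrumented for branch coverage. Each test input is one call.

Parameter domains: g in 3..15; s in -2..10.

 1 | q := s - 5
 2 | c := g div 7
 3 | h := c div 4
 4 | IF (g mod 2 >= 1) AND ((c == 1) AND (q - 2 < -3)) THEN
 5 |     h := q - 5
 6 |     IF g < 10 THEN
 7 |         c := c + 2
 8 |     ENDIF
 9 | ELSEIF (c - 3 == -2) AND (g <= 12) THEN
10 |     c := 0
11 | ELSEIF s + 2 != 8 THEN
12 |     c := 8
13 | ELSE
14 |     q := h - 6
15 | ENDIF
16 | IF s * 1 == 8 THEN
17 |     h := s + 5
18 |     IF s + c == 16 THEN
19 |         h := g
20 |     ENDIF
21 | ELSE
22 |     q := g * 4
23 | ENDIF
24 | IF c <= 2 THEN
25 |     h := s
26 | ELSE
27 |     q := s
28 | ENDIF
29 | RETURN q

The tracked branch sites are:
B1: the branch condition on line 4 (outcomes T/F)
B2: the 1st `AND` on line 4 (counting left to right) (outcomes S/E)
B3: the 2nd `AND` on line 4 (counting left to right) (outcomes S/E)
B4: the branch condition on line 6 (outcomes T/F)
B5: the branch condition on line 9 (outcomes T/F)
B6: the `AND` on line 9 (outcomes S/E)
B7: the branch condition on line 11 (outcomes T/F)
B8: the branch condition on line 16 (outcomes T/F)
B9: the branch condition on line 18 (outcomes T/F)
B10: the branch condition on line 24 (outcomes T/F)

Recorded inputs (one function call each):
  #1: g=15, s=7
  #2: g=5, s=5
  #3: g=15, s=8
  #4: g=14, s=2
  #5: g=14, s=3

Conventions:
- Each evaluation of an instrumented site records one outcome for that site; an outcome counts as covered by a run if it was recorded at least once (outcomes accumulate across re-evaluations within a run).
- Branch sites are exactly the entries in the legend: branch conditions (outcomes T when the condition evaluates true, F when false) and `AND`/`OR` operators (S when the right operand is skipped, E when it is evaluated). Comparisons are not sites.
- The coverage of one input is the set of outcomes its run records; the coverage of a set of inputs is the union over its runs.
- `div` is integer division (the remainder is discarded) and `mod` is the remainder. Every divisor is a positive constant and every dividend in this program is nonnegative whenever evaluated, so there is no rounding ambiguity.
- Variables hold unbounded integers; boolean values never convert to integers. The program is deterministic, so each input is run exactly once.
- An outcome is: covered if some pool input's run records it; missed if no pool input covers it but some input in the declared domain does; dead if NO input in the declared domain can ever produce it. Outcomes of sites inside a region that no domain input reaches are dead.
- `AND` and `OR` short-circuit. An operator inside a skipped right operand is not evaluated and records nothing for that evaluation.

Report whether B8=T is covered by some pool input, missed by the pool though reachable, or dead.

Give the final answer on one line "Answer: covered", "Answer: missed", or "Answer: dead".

B8=T is recorded by pool input(s) 3 -> covered

Answer: covered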